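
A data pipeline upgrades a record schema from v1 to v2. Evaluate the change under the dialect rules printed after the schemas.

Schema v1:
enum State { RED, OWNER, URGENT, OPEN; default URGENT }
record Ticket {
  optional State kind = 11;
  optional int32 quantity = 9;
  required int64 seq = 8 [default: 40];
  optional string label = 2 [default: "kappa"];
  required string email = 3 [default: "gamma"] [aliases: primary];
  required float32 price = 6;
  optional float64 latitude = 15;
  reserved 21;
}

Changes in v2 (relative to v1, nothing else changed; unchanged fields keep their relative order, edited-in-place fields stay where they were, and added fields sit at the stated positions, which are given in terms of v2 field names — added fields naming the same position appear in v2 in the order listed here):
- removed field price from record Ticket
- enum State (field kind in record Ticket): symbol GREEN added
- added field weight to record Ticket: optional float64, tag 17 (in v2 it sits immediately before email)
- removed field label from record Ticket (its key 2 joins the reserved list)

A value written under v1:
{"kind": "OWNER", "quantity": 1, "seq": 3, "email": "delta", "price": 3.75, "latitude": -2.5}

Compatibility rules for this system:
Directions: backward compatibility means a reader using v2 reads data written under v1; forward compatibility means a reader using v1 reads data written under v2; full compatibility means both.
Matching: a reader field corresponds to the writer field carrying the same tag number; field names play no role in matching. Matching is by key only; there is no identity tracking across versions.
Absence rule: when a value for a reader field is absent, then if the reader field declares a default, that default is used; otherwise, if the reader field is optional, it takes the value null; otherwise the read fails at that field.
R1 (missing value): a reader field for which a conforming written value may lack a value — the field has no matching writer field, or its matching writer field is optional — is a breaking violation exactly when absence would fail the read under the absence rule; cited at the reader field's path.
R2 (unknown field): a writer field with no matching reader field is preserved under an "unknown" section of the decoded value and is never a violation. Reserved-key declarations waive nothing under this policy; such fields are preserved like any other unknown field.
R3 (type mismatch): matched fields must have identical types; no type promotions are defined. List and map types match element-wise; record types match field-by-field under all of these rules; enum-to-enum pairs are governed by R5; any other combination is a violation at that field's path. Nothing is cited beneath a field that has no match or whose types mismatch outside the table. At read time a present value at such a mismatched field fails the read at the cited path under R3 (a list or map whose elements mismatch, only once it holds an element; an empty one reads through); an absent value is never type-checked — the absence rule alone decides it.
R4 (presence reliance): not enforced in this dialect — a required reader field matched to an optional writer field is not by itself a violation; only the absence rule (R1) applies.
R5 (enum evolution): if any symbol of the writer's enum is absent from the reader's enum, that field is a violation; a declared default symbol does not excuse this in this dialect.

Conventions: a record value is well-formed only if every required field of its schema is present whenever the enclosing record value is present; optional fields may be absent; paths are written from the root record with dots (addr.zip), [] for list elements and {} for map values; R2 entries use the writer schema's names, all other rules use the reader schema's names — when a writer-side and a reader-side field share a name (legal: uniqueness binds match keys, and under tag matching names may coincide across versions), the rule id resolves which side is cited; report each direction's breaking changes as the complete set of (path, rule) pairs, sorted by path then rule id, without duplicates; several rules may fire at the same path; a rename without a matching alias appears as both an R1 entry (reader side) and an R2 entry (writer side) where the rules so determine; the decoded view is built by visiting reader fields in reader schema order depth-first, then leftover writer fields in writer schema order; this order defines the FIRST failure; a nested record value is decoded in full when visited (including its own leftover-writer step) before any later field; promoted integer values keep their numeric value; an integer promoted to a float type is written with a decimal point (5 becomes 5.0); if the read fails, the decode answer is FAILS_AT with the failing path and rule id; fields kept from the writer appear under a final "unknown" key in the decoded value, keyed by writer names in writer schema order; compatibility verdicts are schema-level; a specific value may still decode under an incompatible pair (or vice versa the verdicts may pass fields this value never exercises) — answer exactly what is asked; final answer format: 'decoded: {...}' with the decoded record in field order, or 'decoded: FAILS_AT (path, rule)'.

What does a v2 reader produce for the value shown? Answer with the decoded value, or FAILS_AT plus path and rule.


in Ticket below, arrows point writer -> reader
decode (reader v2):
  kind := "OWNER"
  quantity := 1
  seq := 3
  weight := null (not supplied -> null)
  email := "delta"
  latitude := -2.5
  writer price: kept under "unknown"
  => decoded: {"kind": "OWNER", "quantity": 1, "seq": 3, "weight": null, "email": "delta", "latitude": -2.5, "unknown": {"price": 3.75}}
remaining Ticket differences; none change what is asked:
  enum State (field kind in record Ticket): symbol GREEN added -> shifts the Ticket verdicts, not this decode

decoded: {"kind": "OWNER", "quantity": 1, "seq": 3, "weight": null, "email": "delta", "latitude": -2.5, "unknown": {"price": 3.75}}


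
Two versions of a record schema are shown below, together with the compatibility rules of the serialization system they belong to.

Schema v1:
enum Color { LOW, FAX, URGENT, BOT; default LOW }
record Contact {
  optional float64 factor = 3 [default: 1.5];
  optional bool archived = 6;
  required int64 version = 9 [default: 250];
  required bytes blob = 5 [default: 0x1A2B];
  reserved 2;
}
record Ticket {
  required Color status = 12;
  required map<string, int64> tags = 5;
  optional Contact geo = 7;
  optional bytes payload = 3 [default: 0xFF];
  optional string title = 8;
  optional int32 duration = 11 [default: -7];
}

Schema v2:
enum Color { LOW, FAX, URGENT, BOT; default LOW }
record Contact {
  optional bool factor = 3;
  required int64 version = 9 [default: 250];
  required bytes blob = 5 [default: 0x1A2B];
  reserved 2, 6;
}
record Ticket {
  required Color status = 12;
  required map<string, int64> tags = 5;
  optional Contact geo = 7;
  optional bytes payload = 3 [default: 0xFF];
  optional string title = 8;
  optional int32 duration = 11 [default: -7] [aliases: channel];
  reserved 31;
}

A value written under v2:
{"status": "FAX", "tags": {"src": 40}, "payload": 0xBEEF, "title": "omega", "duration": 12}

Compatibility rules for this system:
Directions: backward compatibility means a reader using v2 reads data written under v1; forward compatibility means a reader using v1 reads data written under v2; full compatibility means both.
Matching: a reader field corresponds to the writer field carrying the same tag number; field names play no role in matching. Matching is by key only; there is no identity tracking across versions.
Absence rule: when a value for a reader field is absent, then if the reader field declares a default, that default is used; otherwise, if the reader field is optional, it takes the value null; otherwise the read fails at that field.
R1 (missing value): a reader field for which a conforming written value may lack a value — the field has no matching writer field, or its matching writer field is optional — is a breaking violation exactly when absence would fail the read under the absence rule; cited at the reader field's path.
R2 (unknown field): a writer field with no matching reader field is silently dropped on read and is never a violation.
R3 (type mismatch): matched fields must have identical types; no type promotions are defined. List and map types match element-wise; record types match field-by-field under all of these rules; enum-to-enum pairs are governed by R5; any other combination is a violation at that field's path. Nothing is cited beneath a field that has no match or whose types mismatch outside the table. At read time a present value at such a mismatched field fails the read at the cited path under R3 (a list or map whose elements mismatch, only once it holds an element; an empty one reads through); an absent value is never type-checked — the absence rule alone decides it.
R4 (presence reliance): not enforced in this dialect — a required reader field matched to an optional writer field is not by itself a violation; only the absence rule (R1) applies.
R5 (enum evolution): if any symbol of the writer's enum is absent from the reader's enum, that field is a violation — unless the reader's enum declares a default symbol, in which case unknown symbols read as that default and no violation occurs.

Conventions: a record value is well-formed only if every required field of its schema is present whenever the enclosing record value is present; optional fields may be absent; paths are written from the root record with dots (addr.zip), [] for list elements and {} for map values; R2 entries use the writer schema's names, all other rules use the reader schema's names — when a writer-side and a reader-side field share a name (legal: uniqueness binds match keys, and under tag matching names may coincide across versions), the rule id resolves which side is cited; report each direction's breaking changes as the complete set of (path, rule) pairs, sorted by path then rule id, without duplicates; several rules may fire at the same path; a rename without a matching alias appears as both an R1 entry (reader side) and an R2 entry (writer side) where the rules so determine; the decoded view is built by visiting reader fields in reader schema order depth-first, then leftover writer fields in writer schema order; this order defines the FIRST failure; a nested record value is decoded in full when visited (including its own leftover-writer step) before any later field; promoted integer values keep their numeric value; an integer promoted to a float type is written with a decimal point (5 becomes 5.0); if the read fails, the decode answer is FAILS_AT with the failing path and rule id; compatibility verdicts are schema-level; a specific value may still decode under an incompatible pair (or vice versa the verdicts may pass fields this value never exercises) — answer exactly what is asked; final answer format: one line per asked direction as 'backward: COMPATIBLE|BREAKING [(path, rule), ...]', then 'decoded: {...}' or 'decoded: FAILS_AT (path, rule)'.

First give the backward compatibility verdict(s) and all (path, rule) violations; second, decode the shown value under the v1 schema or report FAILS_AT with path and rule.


in Ticket below, arrows point writer -> reader
backward for Ticket (reader v2, writer v1):
  status <- status (Color -> Color, writer required)
  tags <- tags (map<string, int64> -> map<string, int64>, writer required)
  geo <- geo (Contact -> Contact, writer optional)
  payload <- payload (bytes -> bytes, writer optional)
  title <- title (string -> string, writer optional)
  duration <- duration (int32 -> int32, writer optional)
  geo.factor <- geo.factor (float64 -> bool, writer optional)
  geo.version <- geo.version (int64 -> int64, writer required)
  geo.blob <- geo.blob (bytes -> bytes, writer required)
  writer field geo.archived has no reader counterpart
  violation R3 at geo.factor
  backward on Ticket therefore BREAKING (1)
decoding the Ticket value with the v1 reader:
  status := "FAX"
  tags := {"src": 40}
  geo := null (not supplied -> null)
  payload := 0xBEEF
  title := "omega"
  duration := 12
  => decoded: {"status": "FAX", "tags": {"src": 40}, "geo": null, "payload": 0xBEEF, "title": "omega", "duration": 12}
ruling out the remaining Ticket differences:
  removed field archived from record Contact (its key 6 joins the reserved list) -> fires no rule on Ticket, leaving the asked answer as it is

backward: BREAKING [(geo.factor, R3)]; decoded: {"status": "FAX", "tags": {"src": 40}, "geo": null, "payload": 0xBEEF, "title": "omega", "duration": 12}


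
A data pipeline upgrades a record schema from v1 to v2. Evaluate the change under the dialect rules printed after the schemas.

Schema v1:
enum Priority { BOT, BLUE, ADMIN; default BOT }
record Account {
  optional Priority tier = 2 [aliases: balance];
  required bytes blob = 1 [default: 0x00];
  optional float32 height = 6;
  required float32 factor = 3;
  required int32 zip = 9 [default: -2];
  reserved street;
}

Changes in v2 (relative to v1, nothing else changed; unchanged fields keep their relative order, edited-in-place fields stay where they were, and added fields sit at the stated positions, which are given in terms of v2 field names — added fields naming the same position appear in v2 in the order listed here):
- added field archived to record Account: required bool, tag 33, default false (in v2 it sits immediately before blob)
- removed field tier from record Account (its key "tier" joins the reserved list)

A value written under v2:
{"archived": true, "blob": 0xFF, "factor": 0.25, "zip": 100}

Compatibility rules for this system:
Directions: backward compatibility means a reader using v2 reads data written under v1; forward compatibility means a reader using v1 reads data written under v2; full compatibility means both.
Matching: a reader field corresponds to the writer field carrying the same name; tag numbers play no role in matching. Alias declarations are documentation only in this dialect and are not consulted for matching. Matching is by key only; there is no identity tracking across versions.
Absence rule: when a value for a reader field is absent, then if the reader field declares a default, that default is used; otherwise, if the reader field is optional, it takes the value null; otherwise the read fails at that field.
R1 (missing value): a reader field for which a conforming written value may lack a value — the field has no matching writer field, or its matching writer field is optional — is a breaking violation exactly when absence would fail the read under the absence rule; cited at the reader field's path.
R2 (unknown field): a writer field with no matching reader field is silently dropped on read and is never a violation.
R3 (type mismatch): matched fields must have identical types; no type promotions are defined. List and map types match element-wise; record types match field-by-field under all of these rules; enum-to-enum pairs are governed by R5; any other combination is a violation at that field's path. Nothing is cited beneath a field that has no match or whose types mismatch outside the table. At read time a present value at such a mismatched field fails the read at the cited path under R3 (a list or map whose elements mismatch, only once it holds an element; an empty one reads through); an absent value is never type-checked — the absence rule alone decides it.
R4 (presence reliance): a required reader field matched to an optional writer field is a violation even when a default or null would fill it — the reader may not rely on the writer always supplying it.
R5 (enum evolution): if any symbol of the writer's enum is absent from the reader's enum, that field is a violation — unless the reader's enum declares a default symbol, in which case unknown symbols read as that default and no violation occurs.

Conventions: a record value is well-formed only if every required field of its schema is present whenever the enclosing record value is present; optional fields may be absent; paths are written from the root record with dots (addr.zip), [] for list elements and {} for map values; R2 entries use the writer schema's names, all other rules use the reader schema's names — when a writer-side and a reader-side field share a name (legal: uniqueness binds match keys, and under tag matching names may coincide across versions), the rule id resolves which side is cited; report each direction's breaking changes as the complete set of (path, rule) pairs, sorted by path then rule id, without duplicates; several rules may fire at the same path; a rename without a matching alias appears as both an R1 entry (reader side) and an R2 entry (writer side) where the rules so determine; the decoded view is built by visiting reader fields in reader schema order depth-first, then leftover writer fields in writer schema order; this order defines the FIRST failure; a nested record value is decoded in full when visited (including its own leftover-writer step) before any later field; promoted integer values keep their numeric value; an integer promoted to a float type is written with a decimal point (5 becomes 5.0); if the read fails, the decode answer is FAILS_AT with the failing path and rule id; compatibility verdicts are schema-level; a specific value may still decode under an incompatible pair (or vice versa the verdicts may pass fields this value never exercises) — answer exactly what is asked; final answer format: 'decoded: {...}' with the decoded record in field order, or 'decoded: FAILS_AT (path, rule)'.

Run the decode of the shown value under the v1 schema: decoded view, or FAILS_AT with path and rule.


decoded: {"tier": null, "blob": 0xFF, "height": null, "factor": 0.25, "zip": 100}

the writer's type comes first in each Account pair
decoding the Account value with the v1 reader:
  tier := null (absent, optional -> null)
  blob := 0xFF
  height := null (absent, optional -> null)
  factor := 0.25
  zip := 100
  writer archived: unknown -> dropped
  => decoded: {"tier": null, "blob": 0xFF, "height": null, "factor": 0.25, "zip": 100}
remaining Account differences; none change what is asked:
  added field archived to record Account: required bool, tag 33, default false (in v2 it sits immediately before blob) -> inert under this dialect — no rule fires on Account and the result does not move
  removed field tier from record Account (its key "tier" joins the reserved list) -> inert under this dialect — no rule fires on Account and the result does not move


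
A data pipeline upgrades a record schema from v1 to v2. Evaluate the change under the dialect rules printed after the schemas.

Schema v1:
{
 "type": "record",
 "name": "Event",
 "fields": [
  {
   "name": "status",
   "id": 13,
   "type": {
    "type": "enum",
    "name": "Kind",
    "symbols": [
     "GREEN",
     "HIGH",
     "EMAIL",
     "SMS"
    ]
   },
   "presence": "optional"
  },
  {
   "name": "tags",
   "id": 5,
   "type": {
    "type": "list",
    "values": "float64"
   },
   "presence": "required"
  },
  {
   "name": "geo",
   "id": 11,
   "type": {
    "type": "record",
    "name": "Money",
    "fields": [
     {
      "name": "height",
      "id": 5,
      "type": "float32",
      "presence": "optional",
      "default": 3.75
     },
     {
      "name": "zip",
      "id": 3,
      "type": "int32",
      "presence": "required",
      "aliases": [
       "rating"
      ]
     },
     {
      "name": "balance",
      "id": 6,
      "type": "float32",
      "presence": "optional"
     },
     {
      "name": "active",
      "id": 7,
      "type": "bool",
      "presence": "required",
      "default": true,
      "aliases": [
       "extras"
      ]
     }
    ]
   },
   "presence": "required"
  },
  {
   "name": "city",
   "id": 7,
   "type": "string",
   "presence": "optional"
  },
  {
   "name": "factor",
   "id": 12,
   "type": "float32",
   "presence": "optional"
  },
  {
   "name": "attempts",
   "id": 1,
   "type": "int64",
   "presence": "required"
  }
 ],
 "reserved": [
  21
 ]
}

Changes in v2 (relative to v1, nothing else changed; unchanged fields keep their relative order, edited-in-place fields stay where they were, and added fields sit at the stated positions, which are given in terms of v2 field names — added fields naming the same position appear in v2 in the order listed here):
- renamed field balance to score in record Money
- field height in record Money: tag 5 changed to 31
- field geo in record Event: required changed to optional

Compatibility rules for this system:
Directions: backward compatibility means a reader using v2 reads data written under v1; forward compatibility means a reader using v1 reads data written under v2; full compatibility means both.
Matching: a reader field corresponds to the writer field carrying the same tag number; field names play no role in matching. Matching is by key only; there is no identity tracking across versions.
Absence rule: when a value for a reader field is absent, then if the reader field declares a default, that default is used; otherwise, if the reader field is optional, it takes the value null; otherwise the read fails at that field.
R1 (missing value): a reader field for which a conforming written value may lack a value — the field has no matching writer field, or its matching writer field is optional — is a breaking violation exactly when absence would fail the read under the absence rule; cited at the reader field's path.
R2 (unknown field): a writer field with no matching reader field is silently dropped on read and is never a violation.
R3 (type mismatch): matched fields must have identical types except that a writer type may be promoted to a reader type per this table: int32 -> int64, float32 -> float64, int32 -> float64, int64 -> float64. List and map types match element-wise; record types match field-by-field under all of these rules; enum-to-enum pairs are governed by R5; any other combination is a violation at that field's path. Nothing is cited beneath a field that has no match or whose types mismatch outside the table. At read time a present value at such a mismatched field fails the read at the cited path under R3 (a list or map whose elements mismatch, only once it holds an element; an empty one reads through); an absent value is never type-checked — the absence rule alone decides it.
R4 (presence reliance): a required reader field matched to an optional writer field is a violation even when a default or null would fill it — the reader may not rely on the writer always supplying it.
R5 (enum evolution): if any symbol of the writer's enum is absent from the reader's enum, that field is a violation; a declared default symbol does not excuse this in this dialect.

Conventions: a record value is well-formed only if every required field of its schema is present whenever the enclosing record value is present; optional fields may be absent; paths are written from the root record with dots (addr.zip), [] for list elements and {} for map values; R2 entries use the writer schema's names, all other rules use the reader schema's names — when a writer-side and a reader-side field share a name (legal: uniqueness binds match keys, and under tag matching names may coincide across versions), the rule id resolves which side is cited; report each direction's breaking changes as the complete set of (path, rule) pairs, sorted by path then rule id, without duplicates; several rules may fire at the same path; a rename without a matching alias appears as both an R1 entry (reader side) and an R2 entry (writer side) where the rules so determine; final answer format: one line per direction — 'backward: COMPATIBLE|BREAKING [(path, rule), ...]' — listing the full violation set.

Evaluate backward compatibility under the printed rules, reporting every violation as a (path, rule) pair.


the writer's type comes first in each Event pair
checking backward for Event: reader v2 against writer v1:
  Kind -> Kind, writer optional: status aligns to status
  list<float64> -> list<float64>, writer required: tags aligns to tags
  Money -> Money, writer required: geo aligns to geo
  string -> string, writer optional: city aligns to city
  float32 -> float32, writer optional: factor aligns to factor
  int64 -> int64, writer required: attempts aligns to attempts
  geo.height: no writer match
  int32 -> int32, writer required: geo.zip aligns to geo.zip
  float32 -> float32, writer optional: geo.score aligns to geo.balance
  bool -> bool, writer required: geo.active aligns to geo.active
  writer geo.height: unknown to reader
  => backward: COMPATIBLE
the other Event changes do not affect what is asked:
  renamed field balance to score in record Money -> no rule fires on it in Event's dialect; the asked verdict holds
  field height in record Money: tag 5 changed to 31 -> no rule fires on it in Event's dialect; the asked verdict holds
  field geo in record Event: required changed to optional -> matters only for Event's forward compatibility — outside the asked direction

backward: COMPATIBLE []


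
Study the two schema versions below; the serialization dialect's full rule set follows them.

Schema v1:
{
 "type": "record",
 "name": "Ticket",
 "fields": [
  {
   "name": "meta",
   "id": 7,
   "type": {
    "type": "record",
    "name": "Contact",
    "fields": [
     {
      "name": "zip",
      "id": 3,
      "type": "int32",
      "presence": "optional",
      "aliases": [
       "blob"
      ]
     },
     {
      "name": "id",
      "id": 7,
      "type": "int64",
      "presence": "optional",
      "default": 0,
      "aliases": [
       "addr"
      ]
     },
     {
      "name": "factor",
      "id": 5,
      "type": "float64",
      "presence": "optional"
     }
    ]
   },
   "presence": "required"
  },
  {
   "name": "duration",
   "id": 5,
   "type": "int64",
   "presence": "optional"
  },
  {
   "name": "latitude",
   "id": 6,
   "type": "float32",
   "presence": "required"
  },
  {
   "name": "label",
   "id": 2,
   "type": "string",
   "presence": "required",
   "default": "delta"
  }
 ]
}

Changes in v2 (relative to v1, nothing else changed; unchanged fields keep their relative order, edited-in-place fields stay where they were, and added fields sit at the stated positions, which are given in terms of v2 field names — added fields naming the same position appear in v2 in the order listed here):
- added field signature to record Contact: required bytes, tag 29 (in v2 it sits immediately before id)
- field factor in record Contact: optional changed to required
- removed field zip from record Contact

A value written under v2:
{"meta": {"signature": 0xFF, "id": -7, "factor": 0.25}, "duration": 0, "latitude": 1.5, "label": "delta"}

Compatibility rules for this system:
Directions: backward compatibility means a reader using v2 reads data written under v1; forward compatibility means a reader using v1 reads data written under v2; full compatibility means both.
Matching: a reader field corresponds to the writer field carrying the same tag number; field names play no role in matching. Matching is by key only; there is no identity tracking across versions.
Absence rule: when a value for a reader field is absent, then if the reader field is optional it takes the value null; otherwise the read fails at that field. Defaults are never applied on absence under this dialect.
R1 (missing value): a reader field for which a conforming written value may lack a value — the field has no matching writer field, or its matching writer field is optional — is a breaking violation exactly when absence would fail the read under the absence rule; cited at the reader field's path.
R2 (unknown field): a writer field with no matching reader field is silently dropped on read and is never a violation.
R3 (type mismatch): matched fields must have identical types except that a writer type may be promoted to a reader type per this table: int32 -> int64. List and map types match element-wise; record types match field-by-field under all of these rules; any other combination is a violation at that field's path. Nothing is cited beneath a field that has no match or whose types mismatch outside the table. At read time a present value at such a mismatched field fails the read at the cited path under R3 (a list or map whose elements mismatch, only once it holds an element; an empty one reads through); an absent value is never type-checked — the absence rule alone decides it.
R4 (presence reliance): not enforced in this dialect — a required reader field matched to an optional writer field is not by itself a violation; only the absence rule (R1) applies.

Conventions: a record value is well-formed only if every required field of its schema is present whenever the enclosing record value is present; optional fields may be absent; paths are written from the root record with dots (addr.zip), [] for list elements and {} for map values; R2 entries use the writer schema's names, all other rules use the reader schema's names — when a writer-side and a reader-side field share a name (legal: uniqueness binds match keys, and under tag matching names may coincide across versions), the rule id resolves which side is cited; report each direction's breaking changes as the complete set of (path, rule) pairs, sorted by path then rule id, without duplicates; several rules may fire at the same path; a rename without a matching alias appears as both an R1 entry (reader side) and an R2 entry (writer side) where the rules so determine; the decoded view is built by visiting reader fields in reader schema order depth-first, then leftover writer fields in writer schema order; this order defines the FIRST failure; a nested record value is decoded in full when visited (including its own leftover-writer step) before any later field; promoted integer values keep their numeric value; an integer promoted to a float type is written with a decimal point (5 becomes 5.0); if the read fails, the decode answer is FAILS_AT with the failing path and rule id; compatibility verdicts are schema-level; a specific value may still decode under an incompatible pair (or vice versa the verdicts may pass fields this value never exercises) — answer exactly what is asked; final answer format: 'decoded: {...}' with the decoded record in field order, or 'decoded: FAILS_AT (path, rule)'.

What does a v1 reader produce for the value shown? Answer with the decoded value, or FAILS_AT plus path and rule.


decoded: {"meta": {"zip": null, "id": -7, "factor": 0.25}, "duration": 0, "latitude": 1.5, "label": "delta"}

in Ticket below, arrows point writer -> reader
decode walk for Ticket under reader schema v1:
  meta.zip := null (not supplied -> null)
  meta.id := -7
  meta.factor := 0.25
  writer meta.signature: unmatched, discarded
  duration := 0
  latitude := 1.5
  label := "delta"
  => decoded: {"meta": {"zip": null, "id": -7, "factor": 0.25}, "duration": 0, "latitude": 1.5, "label": "delta"}
remaining Ticket differences; none change what is asked:
  added field signature to record Contact: required bytes, tag 29 (in v2 it sits immediately before id) -> shifts the Ticket verdicts, not this decode
  field factor in record Contact: optional changed to required -> shifts the Ticket verdicts, not this decode
  removed field zip from record Contact -> fires no rule on Ticket under this dialect and leaves the result unchanged


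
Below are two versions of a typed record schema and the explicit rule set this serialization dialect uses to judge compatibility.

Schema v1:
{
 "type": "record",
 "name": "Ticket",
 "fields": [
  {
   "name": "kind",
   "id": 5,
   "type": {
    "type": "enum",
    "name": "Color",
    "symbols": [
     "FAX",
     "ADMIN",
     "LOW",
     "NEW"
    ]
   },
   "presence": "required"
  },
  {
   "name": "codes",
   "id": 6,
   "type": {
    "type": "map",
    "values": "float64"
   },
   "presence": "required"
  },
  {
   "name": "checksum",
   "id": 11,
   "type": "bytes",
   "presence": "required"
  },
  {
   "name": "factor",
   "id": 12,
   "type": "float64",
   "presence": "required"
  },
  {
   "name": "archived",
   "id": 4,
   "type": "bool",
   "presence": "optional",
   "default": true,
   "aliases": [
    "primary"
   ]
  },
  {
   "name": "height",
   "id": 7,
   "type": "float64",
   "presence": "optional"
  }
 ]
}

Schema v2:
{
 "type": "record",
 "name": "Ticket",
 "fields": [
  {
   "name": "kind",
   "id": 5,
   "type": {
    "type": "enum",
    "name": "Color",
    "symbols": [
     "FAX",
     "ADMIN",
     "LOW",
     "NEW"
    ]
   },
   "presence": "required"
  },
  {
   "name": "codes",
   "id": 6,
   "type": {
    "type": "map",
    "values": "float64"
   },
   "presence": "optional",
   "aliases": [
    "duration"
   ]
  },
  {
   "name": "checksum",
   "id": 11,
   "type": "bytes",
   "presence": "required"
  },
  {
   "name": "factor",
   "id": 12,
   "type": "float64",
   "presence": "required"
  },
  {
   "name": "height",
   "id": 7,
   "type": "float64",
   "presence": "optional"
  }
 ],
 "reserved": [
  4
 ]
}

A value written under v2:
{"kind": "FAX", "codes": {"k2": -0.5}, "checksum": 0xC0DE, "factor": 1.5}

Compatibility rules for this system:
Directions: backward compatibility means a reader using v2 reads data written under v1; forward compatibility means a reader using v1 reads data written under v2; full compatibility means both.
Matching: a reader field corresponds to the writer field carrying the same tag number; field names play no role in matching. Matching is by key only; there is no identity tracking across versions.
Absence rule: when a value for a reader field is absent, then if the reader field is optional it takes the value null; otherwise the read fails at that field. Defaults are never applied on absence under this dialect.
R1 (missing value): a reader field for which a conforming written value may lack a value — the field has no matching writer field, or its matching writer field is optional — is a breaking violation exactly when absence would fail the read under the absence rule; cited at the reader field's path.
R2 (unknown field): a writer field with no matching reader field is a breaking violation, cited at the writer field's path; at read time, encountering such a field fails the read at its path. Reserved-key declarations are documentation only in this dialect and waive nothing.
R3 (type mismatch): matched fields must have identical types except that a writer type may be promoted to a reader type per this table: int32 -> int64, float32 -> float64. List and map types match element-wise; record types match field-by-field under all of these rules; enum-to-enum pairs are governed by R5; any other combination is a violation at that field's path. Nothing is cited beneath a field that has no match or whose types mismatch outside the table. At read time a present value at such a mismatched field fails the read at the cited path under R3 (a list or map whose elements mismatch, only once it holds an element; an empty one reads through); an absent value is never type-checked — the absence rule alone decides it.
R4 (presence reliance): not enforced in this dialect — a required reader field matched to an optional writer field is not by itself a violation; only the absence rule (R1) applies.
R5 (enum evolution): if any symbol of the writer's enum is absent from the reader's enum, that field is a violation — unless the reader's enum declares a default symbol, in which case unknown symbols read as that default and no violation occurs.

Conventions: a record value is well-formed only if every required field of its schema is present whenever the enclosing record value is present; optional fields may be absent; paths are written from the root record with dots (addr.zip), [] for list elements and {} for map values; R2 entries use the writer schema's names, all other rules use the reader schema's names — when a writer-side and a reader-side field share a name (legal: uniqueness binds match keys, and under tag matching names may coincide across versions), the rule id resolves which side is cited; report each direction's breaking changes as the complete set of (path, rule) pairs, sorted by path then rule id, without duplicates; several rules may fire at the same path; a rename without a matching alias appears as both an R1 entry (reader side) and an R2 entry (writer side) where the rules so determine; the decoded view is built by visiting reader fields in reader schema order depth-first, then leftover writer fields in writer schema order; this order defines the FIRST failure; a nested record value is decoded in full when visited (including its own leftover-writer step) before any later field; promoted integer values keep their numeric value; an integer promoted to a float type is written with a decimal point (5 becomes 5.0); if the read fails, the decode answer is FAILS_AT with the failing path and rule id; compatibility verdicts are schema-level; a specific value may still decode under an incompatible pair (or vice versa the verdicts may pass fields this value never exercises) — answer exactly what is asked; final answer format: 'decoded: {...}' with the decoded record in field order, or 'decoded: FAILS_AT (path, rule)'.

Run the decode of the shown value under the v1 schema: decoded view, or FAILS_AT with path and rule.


decoded: {"kind": "FAX", "codes": {"k2": -0.5}, "checksum": 0xC0DE, "factor": 1.5, "archived": null, "height": null}

the writer's type comes first in each Ticket pair
decode walk for Ticket under reader schema v1:
  kind := "FAX"
  codes := {"k2": -0.5}
  checksum := 0xC0DE
  factor := 1.5
  archived := null (not supplied -> null)
  height := null (not supplied -> null)
  => decoded: {"kind": "FAX", "codes": {"k2": -0.5}, "checksum": 0xC0DE, "factor": 1.5, "archived": null, "height": null}
the rest of the Ticket diff is inert for this question:
  field codes in record Ticket: required changed to optional -> changes Ticket's schema-level verdicts only — the decode of this value is the same
  removed field archived from record Ticket (its key 4 joins the reserved list) -> changes Ticket's schema-level verdicts only — the decode of this value is the same


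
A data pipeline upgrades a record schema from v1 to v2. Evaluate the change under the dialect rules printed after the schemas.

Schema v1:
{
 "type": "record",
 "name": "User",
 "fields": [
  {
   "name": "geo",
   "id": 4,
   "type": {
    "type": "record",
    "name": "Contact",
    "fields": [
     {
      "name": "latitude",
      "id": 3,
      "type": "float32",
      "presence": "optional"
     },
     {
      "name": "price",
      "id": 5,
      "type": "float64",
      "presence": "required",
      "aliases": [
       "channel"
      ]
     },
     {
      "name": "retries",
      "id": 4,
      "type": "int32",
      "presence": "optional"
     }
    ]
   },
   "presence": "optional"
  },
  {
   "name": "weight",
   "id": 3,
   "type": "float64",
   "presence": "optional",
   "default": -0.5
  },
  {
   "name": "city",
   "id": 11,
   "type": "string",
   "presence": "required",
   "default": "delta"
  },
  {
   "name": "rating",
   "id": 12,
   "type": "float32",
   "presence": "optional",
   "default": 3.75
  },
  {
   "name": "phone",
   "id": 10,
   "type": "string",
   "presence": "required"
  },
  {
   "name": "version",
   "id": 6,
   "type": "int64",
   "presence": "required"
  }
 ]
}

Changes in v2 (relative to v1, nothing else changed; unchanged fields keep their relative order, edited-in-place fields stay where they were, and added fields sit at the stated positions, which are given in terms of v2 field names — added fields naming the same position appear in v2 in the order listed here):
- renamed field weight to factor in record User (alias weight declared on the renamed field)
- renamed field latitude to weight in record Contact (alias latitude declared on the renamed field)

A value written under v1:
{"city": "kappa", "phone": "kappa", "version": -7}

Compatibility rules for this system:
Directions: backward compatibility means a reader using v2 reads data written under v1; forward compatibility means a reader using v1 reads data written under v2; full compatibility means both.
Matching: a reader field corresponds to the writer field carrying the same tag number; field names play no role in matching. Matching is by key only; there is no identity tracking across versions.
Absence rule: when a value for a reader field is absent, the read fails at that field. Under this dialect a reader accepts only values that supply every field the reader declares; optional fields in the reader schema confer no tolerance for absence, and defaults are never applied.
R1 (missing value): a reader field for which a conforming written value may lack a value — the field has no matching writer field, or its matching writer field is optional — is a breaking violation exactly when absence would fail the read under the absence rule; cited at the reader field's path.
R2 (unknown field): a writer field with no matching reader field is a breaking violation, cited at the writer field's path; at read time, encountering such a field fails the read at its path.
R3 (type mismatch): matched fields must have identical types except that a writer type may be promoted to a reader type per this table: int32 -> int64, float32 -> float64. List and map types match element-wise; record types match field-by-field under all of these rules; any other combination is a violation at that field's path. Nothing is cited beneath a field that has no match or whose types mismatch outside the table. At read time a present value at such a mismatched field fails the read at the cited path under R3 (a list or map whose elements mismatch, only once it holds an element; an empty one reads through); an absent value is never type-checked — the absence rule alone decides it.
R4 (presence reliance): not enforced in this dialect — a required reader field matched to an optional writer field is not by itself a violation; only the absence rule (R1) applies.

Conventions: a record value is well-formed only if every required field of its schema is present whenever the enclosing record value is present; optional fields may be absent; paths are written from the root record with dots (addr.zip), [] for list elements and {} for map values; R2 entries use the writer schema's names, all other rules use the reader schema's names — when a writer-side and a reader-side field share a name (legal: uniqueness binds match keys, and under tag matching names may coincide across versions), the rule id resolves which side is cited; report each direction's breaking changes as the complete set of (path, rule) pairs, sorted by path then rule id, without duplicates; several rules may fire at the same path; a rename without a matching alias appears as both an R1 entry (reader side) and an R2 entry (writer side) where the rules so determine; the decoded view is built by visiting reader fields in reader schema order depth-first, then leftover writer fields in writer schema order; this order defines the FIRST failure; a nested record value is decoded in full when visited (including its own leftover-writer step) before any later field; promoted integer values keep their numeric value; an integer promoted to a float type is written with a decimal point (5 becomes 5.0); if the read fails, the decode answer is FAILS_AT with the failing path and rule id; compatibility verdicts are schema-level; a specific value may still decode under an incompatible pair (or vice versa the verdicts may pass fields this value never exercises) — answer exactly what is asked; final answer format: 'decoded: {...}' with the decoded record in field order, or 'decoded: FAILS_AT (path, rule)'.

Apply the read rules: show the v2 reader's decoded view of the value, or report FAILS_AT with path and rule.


decoded: FAILS_AT (geo, R1)

the writer's type comes first in each User pair
decode walk for User under reader schema v2:
  read fails at geo under R1 (no fill)
  => FAILS_AT (geo, R1)
the rest of the User diff is inert for this question:
  renamed field weight to factor in record User (alias weight declared on the renamed field) -> affects the rule determinations only; this particular User value decodes identically
  renamed field latitude to weight in record Contact (alias latitude declared on the renamed field) -> affects the rule determinations only; this particular User value decodes identically
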